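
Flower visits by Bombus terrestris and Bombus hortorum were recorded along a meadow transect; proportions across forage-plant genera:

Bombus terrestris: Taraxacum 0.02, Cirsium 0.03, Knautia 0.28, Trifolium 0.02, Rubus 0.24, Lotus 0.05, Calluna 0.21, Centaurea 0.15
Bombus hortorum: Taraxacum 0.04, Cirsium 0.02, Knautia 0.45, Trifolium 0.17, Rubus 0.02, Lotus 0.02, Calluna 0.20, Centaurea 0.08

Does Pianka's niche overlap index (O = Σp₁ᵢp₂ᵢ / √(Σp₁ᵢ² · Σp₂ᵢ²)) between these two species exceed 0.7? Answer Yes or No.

Yes

Σ p₁ᵢp₂ᵢ = 0.0008 + 0.0006 + 0.1260 + 0.0034 + 0.0048 + 0.0010 + 0.0420 + 0.0120 = 0.1906
Σp_1ᵢ² = 0.02² + 0.03² + 0.28² + 0.02² + 0.24² + 0.05² + 0.21² + 0.15² = 0.0004 + 0.0009 + 0.0784 + 0.0004 + 0.0576 + 0.0025 + 0.0441 + 0.0225 = 0.2068
Σp_2ᵢ² = 0.04² + 0.02² + 0.45² + 0.17² + 0.02² + 0.02² + 0.20² + 0.08² = 0.0016 + 0.0004 + 0.2025 + 0.0289 + 0.0004 + 0.0004 + 0.0400 + 0.0064 = 0.2806
O = 0.1906 / √(0.2068 × 0.2806) = 0.1906 / 0.24089 = 0.7912
O = 0.7912 > 0.7 → Yes.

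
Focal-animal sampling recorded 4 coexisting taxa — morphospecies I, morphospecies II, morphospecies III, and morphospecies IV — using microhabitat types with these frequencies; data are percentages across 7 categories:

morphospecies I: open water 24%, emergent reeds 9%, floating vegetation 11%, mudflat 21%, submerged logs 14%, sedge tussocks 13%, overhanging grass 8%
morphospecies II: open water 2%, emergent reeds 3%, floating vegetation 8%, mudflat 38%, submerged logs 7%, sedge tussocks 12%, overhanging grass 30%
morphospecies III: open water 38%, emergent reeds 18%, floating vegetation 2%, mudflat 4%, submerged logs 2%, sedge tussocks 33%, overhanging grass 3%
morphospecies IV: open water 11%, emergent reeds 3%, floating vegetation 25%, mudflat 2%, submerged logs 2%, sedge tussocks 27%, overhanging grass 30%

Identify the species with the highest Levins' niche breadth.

morphospecies I

Convert percentages to proportions (divide by 100).
Σp_Iᵢ² = 0.24² + 0.09² + 0.11² + 0.21² + 0.14² + 0.13² + 0.08² = 0.0576 + 0.0081 + 0.0121 + 0.0441 + 0.0196 + 0.0169 + 0.0064 = 0.1648
B_I = 1 / 0.1648 = 6.0680
Σp_IIᵢ² = 0.02² + 0.03² + 0.08² + 0.38² + 0.07² + 0.12² + 0.30² = 0.0004 + 0.0009 + 0.0064 + 0.1444 + 0.0049 + 0.0144 + 0.0900 = 0.2614
B_II = 1 / 0.2614 = 3.8256
Σp_IIIᵢ² = 0.38² + 0.18² + 0.02² + 0.04² + 0.02² + 0.33² + 0.03² = 0.1444 + 0.0324 + 0.0004 + 0.0016 + 0.0004 + 0.1089 + 0.0009 = 0.2890
B_III = 1 / 0.2890 = 3.4602
Σp_IVᵢ² = 0.11² + 0.03² + 0.25² + 0.02² + 0.02² + 0.27² + 0.30² = 0.0121 + 0.0009 + 0.0625 + 0.0004 + 0.0004 + 0.0729 + 0.0900 = 0.2392
B_IV = 1 / 0.2392 = 4.1806
Highest B → broadest niche (most generalist): morphospecies I (B = 6.07).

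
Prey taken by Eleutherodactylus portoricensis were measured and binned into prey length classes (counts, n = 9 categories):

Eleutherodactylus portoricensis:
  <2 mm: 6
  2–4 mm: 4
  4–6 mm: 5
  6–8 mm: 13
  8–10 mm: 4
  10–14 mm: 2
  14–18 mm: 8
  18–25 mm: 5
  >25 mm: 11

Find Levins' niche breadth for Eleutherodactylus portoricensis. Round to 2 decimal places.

7.07

Proportions for Eleutherodactylus portoricensis (n=58): 6/58=0.1034, 4/58=0.0690, 5/58=0.0862, 13/58=0.2241, 4/58=0.0690, 2/58=0.0345, 8/58=0.1379, 5/58=0.0862, 11/58=0.1897
Σpᵢ² = 0.1034² + 0.0690² + 0.0862² + 0.2241² + 0.0690² + 0.0345² + 0.1379² + 0.0862² + 0.1897² = 0.010692 + 0.004761 + 0.007430 + 0.050221 + 0.004761 + 0.001190 + 0.019016 + 0.007430 + 0.035986 = 0.141487
B = 1 / 0.141487 = 7.0678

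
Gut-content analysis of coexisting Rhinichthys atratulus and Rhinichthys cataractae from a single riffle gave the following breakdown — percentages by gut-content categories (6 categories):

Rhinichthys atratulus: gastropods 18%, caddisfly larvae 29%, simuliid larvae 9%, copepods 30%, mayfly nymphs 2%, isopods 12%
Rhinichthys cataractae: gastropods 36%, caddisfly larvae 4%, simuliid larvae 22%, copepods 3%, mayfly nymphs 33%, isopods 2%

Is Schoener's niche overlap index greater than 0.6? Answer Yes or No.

No

Convert percentages to proportions (divide by 100).
Σ|p₁ᵢ − p₂ᵢ| = 0.18 + 0.25 + 0.13 + 0.27 + 0.31 + 0.10 = 1.24
D = 1 − ½ × 1.24 = 1 − 0.620 = 0.3800
D = 0.3800 < 0.6 → No.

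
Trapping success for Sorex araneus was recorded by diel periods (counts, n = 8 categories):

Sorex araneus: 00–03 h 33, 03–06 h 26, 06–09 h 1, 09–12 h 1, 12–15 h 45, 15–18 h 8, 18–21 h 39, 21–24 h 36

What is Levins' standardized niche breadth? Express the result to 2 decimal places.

0.62

Proportions for Sorex araneus (n=189): 33/189=0.1746, 26/189=0.1376, 1/189=0.0053, 1/189=0.0053, 45/189=0.2381, 8/189=0.0423, 39/189=0.2063, 36/189=0.1905
Σpᵢ² = 0.1746² + 0.1376² + 0.0053² + 0.0053² + 0.2381² + 0.0423² + 0.2063² + 0.1905² = 0.030485 + 0.018934 + 0.000028 + 0.000028 + 0.056692 + 0.001789 + 0.042560 + 0.036290 = 0.186806
B = 1 / 0.186806 = 5.3531
Bₛ = (B − 1)/(n − 1) = (5.3531 − 1)/(8 − 1) = 4.3531/7 = 0.6219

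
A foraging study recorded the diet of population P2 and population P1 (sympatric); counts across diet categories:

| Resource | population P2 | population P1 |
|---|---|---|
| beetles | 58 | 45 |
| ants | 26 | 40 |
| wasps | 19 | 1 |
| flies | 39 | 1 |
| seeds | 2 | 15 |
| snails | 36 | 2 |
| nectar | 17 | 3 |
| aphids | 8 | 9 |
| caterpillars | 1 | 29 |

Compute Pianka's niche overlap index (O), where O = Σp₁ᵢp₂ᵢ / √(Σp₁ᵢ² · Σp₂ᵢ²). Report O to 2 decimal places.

0.66

Proportions for population P2 (n=206): 58/206=0.2816, 26/206=0.1262, 19/206=0.0922, 39/206=0.1893, 2/206=0.0097, 36/206=0.1748, 17/206=0.0825, 8/206=0.0388, 1/206=0.0049
Proportions for population P1 (n=145): 45/145=0.3103, 40/145=0.2759, 1/145=0.0069, 1/145=0.0069, 15/145=0.1034, 2/145=0.0138, 3/145=0.0207, 9/145=0.0621, 29/145=0.2000
Σ p₁ᵢp₂ᵢ = 0.087380 + 0.034819 + 0.000636 + 0.001306 + 0.001003 + 0.002412 + 0.001708 + 0.002409 + 0.000980 = 0.132653
Σp_1ᵢ² = 0.2816² + 0.1262² + 0.0922² + 0.1893² + 0.0097² + 0.1748² + 0.0825² + 0.0388² + 0.0049² = 0.079299 + 0.015926 + 0.008501 + 0.035834 + 0.000094 + 0.030555 + 0.006806 + 0.001505 + 0.000024 = 0.178544
Σp_2ᵢ² = 0.3103² + 0.2759² + 0.0069² + 0.0069² + 0.1034² + 0.0138² + 0.0207² + 0.0621² + 0.2000² = 0.096286 + 0.076121 + 0.000048 + 0.000048 + 0.010692 + 0.000190 + 0.000428 + 0.003856 + 0.040000 = 0.227669
O = 0.132653 / √(0.178544 × 0.227669) = 0.132653 / 0.2016158 = 0.6579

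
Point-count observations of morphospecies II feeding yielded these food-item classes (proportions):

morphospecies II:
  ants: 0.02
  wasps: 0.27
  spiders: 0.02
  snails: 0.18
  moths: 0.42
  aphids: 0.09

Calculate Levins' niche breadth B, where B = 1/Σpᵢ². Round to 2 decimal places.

Σpᵢ² = 0.02² + 0.27² + 0.02² + 0.18² + 0.42² + 0.09² = 0.0004 + 0.0729 + 0.0004 + 0.0324 + 0.1764 + 0.0081 = 0.2906
B = 1 / 0.2906 = 3.4412

3.44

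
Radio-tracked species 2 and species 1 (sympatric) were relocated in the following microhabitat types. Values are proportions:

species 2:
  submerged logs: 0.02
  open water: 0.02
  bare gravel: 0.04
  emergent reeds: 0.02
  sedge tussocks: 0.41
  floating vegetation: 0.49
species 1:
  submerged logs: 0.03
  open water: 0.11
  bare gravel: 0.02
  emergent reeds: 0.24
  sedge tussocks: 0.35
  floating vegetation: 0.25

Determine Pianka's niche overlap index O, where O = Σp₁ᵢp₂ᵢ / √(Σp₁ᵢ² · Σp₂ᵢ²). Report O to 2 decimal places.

Σ p₁ᵢp₂ᵢ = 0.0006 + 0.0022 + 0.0008 + 0.0048 + 0.1435 + 0.1225 = 0.2744
Σp_1ᵢ² = 0.02² + 0.02² + 0.04² + 0.02² + 0.41² + 0.49² = 0.0004 + 0.0004 + 0.0016 + 0.0004 + 0.1681 + 0.2401 = 0.4110
Σp_2ᵢ² = 0.03² + 0.11² + 0.02² + 0.24² + 0.35² + 0.25² = 0.0009 + 0.0121 + 0.0004 + 0.0576 + 0.1225 + 0.0625 = 0.2560
O = 0.2744 / √(0.4110 × 0.2560) = 0.2744 / 0.32437 = 0.8459

0.85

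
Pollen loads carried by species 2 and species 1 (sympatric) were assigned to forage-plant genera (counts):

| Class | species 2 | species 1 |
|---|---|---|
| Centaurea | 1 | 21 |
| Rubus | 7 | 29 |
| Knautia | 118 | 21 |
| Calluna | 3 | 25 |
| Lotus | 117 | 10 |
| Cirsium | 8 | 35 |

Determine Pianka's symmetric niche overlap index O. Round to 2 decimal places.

0.42

Proportions for species 2 (n=254): 1/254=0.0039, 7/254=0.0276, 118/254=0.4646, 3/254=0.0118, 117/254=0.4606, 8/254=0.0315
Proportions for species 1 (n=141): 21/141=0.1489, 29/141=0.2057, 21/141=0.1489, 25/141=0.1773, 10/141=0.0709, 35/141=0.2482
Σ p₁ᵢp₂ᵢ = 0.000581 + 0.005677 + 0.069179 + 0.002092 + 0.032657 + 0.007818 = 0.118004
Σp_1ᵢ² = 0.0039² + 0.0276² + 0.4646² + 0.0118² + 0.4606² + 0.0315² = 0.000015 + 0.000762 + 0.215853 + 0.000139 + 0.212152 + 0.000992 = 0.429913
Σp_2ᵢ² = 0.1489² + 0.2057² + 0.1489² + 0.1773² + 0.0709² + 0.2482² = 0.022171 + 0.042312 + 0.022171 + 0.031435 + 0.005027 + 0.061603 = 0.184719
O = 0.118004 / √(0.429913 × 0.184719) = 0.118004 / 0.2818033 = 0.4187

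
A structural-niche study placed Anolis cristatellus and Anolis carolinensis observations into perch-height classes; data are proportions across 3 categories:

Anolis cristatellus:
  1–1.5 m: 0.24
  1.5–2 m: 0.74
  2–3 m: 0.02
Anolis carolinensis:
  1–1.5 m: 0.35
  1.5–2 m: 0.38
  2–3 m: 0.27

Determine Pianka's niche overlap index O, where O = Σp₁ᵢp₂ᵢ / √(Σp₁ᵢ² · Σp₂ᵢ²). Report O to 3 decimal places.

Σ p₁ᵢp₂ᵢ = 0.0840 + 0.2812 + 0.0054 = 0.3706
Σp_1ᵢ² = 0.24² + 0.74² + 0.02² = 0.0576 + 0.5476 + 0.0004 = 0.6056
Σp_2ᵢ² = 0.35² + 0.38² + 0.27² = 0.1225 + 0.1444 + 0.0729 = 0.3398
O = 0.3706 / √(0.6056 × 0.3398) = 0.3706 / 0.453633 = 0.81696

0.817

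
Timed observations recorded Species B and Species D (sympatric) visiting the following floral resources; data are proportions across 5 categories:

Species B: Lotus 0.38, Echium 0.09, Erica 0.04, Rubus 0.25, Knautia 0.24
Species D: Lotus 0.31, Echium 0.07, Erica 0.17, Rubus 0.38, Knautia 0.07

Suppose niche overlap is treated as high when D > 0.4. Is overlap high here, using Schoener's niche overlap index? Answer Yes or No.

Yes

Σ|p₁ᵢ − p₂ᵢ| = 0.07 + 0.02 + 0.13 + 0.13 + 0.17 = 0.52
D = 1 − ½ × 0.52 = 1 − 0.260 = 0.7400
D = 0.7400 > 0.4 → Yes.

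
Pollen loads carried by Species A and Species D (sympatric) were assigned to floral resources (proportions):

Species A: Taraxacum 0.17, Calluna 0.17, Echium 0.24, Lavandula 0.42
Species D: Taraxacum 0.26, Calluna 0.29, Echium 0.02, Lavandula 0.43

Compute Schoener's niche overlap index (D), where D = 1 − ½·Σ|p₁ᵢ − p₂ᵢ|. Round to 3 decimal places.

0.780

Σ|p₁ᵢ − p₂ᵢ| = 0.09 + 0.12 + 0.22 + 0.01 = 0.44
D = 1 − ½ × 0.44 = 1 − 0.220 = 0.78000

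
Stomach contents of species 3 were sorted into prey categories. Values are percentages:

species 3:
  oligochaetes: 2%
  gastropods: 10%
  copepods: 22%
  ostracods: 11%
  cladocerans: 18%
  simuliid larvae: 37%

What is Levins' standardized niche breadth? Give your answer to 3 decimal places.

0.633

Convert percentages to proportions (divide by 100).
Σpᵢ² = 0.02² + 0.10² + 0.22² + 0.11² + 0.18² + 0.37² = 0.0004 + 0.0100 + 0.0484 + 0.0121 + 0.0324 + 0.1369 = 0.2402
B = 1 / 0.2402 = 4.16320
Bₛ = (B − 1)/(n − 1) = (4.16320 − 1)/(6 − 1) = 3.16320/5 = 0.63264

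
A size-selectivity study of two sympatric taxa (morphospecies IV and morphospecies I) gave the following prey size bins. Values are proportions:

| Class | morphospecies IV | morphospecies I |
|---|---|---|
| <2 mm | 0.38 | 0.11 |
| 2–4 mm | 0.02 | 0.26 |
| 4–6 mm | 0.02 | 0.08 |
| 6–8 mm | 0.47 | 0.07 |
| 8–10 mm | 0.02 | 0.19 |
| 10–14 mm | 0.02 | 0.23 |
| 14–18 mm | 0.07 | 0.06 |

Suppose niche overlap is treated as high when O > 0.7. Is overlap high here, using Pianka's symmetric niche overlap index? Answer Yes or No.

No

Σ p₁ᵢp₂ᵢ = 0.0418 + 0.0052 + 0.0016 + 0.0329 + 0.0038 + 0.0046 + 0.0042 = 0.0941
Σp_1ᵢ² = 0.38² + 0.02² + 0.02² + 0.47² + 0.02² + 0.02² + 0.07² = 0.1444 + 0.0004 + 0.0004 + 0.2209 + 0.0004 + 0.0004 + 0.0049 = 0.3718
Σp_2ᵢ² = 0.11² + 0.26² + 0.08² + 0.07² + 0.19² + 0.23² + 0.06² = 0.0121 + 0.0676 + 0.0064 + 0.0049 + 0.0361 + 0.0529 + 0.0036 = 0.1836
O = 0.0941 / √(0.3718 × 0.1836) = 0.0941 / 0.26127 = 0.3602
O = 0.3602 < 0.7 → No.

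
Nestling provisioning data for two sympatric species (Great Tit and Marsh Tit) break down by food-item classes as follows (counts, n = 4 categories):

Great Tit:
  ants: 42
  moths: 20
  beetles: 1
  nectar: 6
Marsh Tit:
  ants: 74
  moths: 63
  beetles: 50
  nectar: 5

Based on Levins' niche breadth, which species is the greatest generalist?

Marsh Tit

Proportions for Great Tit (n=69): 42/69=0.6087, 20/69=0.2899, 1/69=0.0145, 6/69=0.0870
Proportions for Marsh Tit (n=192): 74/192=0.3854, 63/192=0.3281, 50/192=0.2604, 5/192=0.0260
Σp_Greaᵢ² = 0.6087² + 0.2899² + 0.0145² + 0.0870² = 0.370516 + 0.084042 + 0.000210 + 0.007569 = 0.462337
B_Grea = 1 / 0.462337 = 2.1629
Σp_Marsᵢ² = 0.3854² + 0.3281² + 0.2604² + 0.0260² = 0.148533 + 0.107650 + 0.067808 + 0.000676 = 0.324667
B_Mars = 1 / 0.324667 = 3.0801
Highest B → broadest niche (most generalist): Marsh Tit (B = 3.08).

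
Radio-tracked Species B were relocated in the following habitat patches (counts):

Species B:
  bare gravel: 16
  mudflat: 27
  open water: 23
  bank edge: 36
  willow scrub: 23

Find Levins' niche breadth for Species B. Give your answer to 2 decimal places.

4.68

Proportions for Species B (n=125): 16/125=0.1280, 27/125=0.2160, 23/125=0.1840, 36/125=0.2880, 23/125=0.1840
Σpᵢ² = 0.1280² + 0.2160² + 0.1840² + 0.2880² + 0.1840² = 0.016384 + 0.046656 + 0.033856 + 0.082944 + 0.033856 = 0.213696
B = 1 / 0.213696 = 4.6795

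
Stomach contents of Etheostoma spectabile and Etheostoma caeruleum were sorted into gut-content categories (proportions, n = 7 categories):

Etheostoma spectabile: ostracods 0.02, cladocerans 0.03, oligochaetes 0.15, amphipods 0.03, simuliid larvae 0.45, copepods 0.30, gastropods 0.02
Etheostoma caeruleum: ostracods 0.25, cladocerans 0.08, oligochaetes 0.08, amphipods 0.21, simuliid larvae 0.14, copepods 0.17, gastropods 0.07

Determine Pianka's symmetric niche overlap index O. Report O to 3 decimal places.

0.602

Σ p₁ᵢp₂ᵢ = 0.0050 + 0.0024 + 0.0120 + 0.0063 + 0.0630 + 0.0510 + 0.0014 = 0.1411
Σp_1ᵢ² = 0.02² + 0.03² + 0.15² + 0.03² + 0.45² + 0.30² + 0.02² = 0.0004 + 0.0009 + 0.0225 + 0.0009 + 0.2025 + 0.0900 + 0.0004 = 0.3176
Σp_2ᵢ² = 0.25² + 0.08² + 0.08² + 0.21² + 0.14² + 0.17² + 0.07² = 0.0625 + 0.0064 + 0.0064 + 0.0441 + 0.0196 + 0.0289 + 0.0049 = 0.1728
O = 0.1411 / √(0.3176 × 0.1728) = 0.1411 / 0.234268 = 0.60230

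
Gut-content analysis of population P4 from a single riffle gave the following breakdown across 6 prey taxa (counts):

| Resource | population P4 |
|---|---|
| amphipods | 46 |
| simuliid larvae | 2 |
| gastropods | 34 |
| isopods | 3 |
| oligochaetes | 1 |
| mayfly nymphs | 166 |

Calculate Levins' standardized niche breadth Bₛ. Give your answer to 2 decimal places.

0.21

Proportions for population P4 (n=252): 46/252=0.1825, 2/252=0.0079, 34/252=0.1349, 3/252=0.0119, 1/252=0.0040, 166/252=0.6587
Σpᵢ² = 0.1825² + 0.0079² + 0.1349² + 0.0119² + 0.0040² + 0.6587² = 0.033306 + 0.000062 + 0.018198 + 0.000142 + 0.000016 + 0.433886 = 0.485610
B = 1 / 0.485610 = 2.0593
Bₛ = (B − 1)/(n − 1) = (2.0593 − 1)/(6 − 1) = 1.0593/5 = 0.2119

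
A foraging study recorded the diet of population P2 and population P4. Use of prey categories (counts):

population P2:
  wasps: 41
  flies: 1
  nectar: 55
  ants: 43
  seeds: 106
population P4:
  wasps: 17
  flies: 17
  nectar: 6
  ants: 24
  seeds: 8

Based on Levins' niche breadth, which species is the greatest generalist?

population P4

Proportions for population P2 (n=246): 41/246=0.1667, 1/246=0.0041, 55/246=0.2236, 43/246=0.1748, 106/246=0.4309
Proportions for population P4 (n=72): 17/72=0.2361, 17/72=0.2361, 6/72=0.0833, 24/72=0.3333, 8/72=0.1111
Σp_P2ᵢ² = 0.1667² + 0.0041² + 0.2236² + 0.1748² + 0.4309² = 0.027789 + 0.000017 + 0.049997 + 0.030555 + 0.185675 = 0.294033
B_P2 = 1 / 0.294033 = 3.4010
Σp_P4ᵢ² = 0.2361² + 0.2361² + 0.0833² + 0.3333² + 0.1111² = 0.055743 + 0.055743 + 0.006939 + 0.111089 + 0.012343 = 0.241857
B_P4 = 1 / 0.241857 = 4.1347
Highest B → broadest niche (most generalist): population P4 (B = 4.13).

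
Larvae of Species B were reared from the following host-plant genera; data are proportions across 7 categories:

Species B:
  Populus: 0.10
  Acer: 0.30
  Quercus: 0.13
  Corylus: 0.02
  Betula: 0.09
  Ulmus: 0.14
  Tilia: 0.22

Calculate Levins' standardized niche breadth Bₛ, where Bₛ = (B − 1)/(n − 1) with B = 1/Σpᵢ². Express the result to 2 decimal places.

Σpᵢ² = 0.10² + 0.30² + 0.13² + 0.02² + 0.09² + 0.14² + 0.22² = 0.0100 + 0.0900 + 0.0169 + 0.0004 + 0.0081 + 0.0196 + 0.0484 = 0.1934
B = 1 / 0.1934 = 5.1706
Bₛ = (B − 1)/(n − 1) = (5.1706 − 1)/(7 − 1) = 4.1706/6 = 0.6951

0.70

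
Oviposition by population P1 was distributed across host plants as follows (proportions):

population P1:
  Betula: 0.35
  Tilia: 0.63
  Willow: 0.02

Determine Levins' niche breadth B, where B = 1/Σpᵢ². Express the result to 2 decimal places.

1.92

Σpᵢ² = 0.35² + 0.63² + 0.02² = 0.1225 + 0.3969 + 0.0004 = 0.5198
B = 1 / 0.5198 = 1.9238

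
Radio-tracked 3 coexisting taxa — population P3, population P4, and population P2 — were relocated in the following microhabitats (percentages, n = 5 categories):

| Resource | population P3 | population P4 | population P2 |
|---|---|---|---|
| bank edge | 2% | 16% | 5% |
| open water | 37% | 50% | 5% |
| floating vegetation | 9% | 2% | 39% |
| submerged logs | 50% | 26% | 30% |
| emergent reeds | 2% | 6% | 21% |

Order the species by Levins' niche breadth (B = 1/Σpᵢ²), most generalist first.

Convert percentages to proportions (divide by 100).
Σp_P3ᵢ² = 0.02² + 0.37² + 0.09² + 0.50² + 0.02² = 0.0004 + 0.1369 + 0.0081 + 0.2500 + 0.0004 = 0.3958
B_P3 = 1 / 0.3958 = 2.5265
Σp_P4ᵢ² = 0.16² + 0.50² + 0.02² + 0.26² + 0.06² = 0.0256 + 0.2500 + 0.0004 + 0.0676 + 0.0036 = 0.3472
B_P4 = 1 / 0.3472 = 2.8802
Σp_P2ᵢ² = 0.05² + 0.05² + 0.39² + 0.30² + 0.21² = 0.0025 + 0.0025 + 0.1521 + 0.0900 + 0.0441 = 0.2912
B_P2 = 1 / 0.2912 = 3.4341
Ranking by B (broadest → narrowest): population P2 (3.43) > population P4 (2.88) > population P3 (2.53)

population P2 > population P4 > population P3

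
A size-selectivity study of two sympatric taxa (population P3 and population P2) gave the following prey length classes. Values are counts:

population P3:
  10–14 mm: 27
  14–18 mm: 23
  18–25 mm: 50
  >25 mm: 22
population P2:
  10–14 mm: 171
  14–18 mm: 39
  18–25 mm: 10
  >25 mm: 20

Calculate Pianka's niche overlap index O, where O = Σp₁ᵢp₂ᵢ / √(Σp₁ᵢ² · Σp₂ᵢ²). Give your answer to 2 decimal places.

Proportions for population P3 (n=122): 27/122=0.2213, 23/122=0.1885, 50/122=0.4098, 22/122=0.1803
Proportions for population P2 (n=240): 171/240=0.7125, 39/240=0.1625, 10/240=0.0417, 20/240=0.0833
Σ p₁ᵢp₂ᵢ = 0.157676 + 0.030631 + 0.017089 + 0.015019 = 0.220415
Σp_1ᵢ² = 0.2213² + 0.1885² + 0.4098² + 0.1803² = 0.048974 + 0.035532 + 0.167936 + 0.032508 = 0.284950
Σp_2ᵢ² = 0.7125² + 0.1625² + 0.0417² + 0.0833² = 0.507656 + 0.026406 + 0.001739 + 0.006939 = 0.542740
O = 0.220415 / √(0.284950 × 0.542740) = 0.220415 / 0.3932604 = 0.5605

0.56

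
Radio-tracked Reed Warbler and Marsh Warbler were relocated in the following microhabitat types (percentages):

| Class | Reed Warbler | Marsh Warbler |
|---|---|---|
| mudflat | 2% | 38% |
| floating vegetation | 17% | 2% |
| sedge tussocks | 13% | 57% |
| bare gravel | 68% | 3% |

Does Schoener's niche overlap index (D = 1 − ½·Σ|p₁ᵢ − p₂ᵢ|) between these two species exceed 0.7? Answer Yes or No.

No

Convert percentages to proportions (divide by 100).
Σ|p₁ᵢ − p₂ᵢ| = 0.36 + 0.15 + 0.44 + 0.65 = 1.60
D = 1 − ½ × 1.60 = 1 − 0.800 = 0.2000
D = 0.2000 < 0.7 → No.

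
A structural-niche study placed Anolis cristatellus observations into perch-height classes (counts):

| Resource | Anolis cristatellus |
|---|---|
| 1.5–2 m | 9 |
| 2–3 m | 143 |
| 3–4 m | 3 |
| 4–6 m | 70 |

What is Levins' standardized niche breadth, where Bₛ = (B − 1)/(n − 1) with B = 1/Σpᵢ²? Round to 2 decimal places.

0.33

Proportions for Anolis cristatellus (n=225): 9/225=0.0400, 143/225=0.6356, 3/225=0.0133, 70/225=0.3111
Σpᵢ² = 0.0400² + 0.6356² + 0.0133² + 0.3111² = 0.001600 + 0.403987 + 0.000177 + 0.096783 = 0.502547
B = 1 / 0.502547 = 1.9899
Bₛ = (B − 1)/(n − 1) = (1.9899 − 1)/(4 − 1) = 0.9899/3 = 0.3300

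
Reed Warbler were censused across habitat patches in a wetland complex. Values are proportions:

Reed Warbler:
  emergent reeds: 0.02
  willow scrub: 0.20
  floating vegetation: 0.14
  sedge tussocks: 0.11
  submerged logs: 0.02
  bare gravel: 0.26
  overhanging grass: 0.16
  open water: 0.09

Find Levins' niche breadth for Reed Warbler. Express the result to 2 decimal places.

Σpᵢ² = 0.02² + 0.20² + 0.14² + 0.11² + 0.02² + 0.26² + 0.16² + 0.09² = 0.0004 + 0.0400 + 0.0196 + 0.0121 + 0.0004 + 0.0676 + 0.0256 + 0.0081 = 0.1738
B = 1 / 0.1738 = 5.7537

5.75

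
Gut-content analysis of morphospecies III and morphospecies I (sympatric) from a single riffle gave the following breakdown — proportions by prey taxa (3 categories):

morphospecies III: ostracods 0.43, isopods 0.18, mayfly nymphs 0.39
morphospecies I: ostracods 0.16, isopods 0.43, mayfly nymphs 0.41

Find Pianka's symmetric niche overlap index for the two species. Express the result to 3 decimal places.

Σ p₁ᵢp₂ᵢ = 0.0688 + 0.0774 + 0.1599 = 0.3061
Σp_1ᵢ² = 0.43² + 0.18² + 0.39² = 0.1849 + 0.0324 + 0.1521 = 0.3694
Σp_2ᵢ² = 0.16² + 0.43² + 0.41² = 0.0256 + 0.1849 + 0.1681 = 0.3786
O = 0.3061 / √(0.3694 × 0.3786) = 0.3061 / 0.373972 = 0.81851

0.819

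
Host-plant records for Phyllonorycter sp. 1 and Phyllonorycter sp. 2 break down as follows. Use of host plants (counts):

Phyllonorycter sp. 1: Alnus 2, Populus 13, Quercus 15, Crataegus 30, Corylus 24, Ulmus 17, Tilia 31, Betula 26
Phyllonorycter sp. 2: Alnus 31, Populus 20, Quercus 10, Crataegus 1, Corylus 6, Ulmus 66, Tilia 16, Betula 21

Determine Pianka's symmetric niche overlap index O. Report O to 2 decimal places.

0.56

Proportions for Phyllonorycter sp. 1 (n=158): 2/158=0.0127, 13/158=0.0823, 15/158=0.0949, 30/158=0.1899, 24/158=0.1519, 17/158=0.1076, 31/158=0.1962, 26/158=0.1646
Proportions for Phyllonorycter sp. 2 (n=171): 31/171=0.1813, 20/171=0.1170, 10/171=0.0585, 1/171=0.0058, 6/171=0.0351, 66/171=0.3860, 16/171=0.0936, 21/171=0.1228
Σ p₁ᵢp₂ᵢ = 0.002303 + 0.009629 + 0.005552 + 0.001101 + 0.005332 + 0.041534 + 0.018364 + 0.020213 = 0.104028
Σp_1ᵢ² = 0.0127² + 0.0823² + 0.0949² + 0.1899² + 0.1519² + 0.1076² + 0.1962² + 0.1646² = 0.000161 + 0.006773 + 0.009006 + 0.036062 + 0.023074 + 0.011578 + 0.038494 + 0.027093 = 0.152241
Σp_2ᵢ² = 0.1813² + 0.1170² + 0.0585² + 0.0058² + 0.0351² + 0.3860² + 0.0936² + 0.1228² = 0.032870 + 0.013689 + 0.003422 + 0.000034 + 0.001232 + 0.148996 + 0.008761 + 0.015080 = 0.224084
O = 0.104028 / √(0.152241 × 0.224084) = 0.104028 / 0.1847018 = 0.5632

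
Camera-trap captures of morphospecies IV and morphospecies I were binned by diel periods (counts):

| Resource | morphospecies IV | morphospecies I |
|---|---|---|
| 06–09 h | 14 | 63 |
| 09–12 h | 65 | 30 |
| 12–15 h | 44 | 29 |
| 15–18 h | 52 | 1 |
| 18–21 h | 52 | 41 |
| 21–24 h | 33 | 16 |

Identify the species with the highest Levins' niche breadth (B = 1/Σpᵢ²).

morphospecies IV

Proportions for morphospecies IV (n=260): 14/260=0.0538, 65/260=0.2500, 44/260=0.1692, 52/260=0.2000, 52/260=0.2000, 33/260=0.1269
Proportions for morphospecies I (n=180): 63/180=0.3500, 30/180=0.1667, 29/180=0.1611, 1/180=0.0056, 41/180=0.2278, 16/180=0.0889
Σp_IVᵢ² = 0.0538² + 0.2500² + 0.1692² + 0.2000² + 0.2000² + 0.1269² = 0.002894 + 0.062500 + 0.028629 + 0.040000 + 0.040000 + 0.016104 = 0.190127
B_IV = 1 / 0.190127 = 5.2596
Σp_Iᵢ² = 0.3500² + 0.1667² + 0.1611² + 0.0056² + 0.2278² + 0.0889² = 0.122500 + 0.027789 + 0.025953 + 0.000031 + 0.051893 + 0.007903 = 0.236069
B_I = 1 / 0.236069 = 4.2360
Highest B → broadest niche (most generalist): morphospecies IV (B = 5.26).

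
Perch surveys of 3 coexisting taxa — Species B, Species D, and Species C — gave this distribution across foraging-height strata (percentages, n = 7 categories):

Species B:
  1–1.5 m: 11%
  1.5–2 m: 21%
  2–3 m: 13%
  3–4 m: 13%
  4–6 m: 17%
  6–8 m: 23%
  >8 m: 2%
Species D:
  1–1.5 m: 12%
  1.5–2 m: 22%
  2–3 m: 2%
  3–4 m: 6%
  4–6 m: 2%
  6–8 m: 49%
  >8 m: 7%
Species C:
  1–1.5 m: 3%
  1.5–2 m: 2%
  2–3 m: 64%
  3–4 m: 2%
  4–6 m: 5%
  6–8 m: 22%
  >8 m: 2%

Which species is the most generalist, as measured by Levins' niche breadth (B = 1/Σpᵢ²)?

Convert percentages to proportions (divide by 100).
Σp_Bᵢ² = 0.11² + 0.21² + 0.13² + 0.13² + 0.17² + 0.23² + 0.02² = 0.0121 + 0.0441 + 0.0169 + 0.0169 + 0.0289 + 0.0529 + 0.0004 = 0.1722
B_B = 1 / 0.1722 = 5.8072
Σp_Dᵢ² = 0.12² + 0.22² + 0.02² + 0.06² + 0.02² + 0.49² + 0.07² = 0.0144 + 0.0484 + 0.0004 + 0.0036 + 0.0004 + 0.2401 + 0.0049 = 0.3122
B_D = 1 / 0.3122 = 3.2031
Σp_Cᵢ² = 0.03² + 0.02² + 0.64² + 0.02² + 0.05² + 0.22² + 0.02² = 0.0009 + 0.0004 + 0.4096 + 0.0004 + 0.0025 + 0.0484 + 0.0004 = 0.4626
B_C = 1 / 0.4626 = 2.1617
Highest B → broadest niche (most generalist): Species B (B = 5.81).

Species B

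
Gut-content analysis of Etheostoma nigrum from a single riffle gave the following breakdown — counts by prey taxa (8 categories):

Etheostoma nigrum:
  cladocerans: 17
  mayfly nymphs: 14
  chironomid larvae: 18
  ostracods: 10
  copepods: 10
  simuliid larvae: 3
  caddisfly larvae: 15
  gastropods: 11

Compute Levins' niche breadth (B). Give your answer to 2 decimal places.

Proportions for Etheostoma nigrum (n=98): 17/98=0.1735, 14/98=0.1429, 18/98=0.1837, 10/98=0.1020, 10/98=0.1020, 3/98=0.0306, 15/98=0.1531, 11/98=0.1122
Σpᵢ² = 0.1735² + 0.1429² + 0.1837² + 0.1020² + 0.1020² + 0.0306² + 0.1531² + 0.1122² = 0.030102 + 0.020420 + 0.033746 + 0.010404 + 0.010404 + 0.000936 + 0.023440 + 0.012589 = 0.142041
B = 1 / 0.142041 = 7.0402

7.04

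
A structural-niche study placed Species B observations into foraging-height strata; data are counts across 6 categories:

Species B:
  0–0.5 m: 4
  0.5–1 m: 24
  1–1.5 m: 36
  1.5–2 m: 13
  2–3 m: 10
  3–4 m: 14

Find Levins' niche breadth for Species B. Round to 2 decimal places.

4.34

Proportions for Species B (n=101): 4/101=0.0396, 24/101=0.2376, 36/101=0.3564, 13/101=0.1287, 10/101=0.0990, 14/101=0.1386
Σpᵢ² = 0.0396² + 0.2376² + 0.3564² + 0.1287² + 0.0990² + 0.1386² = 0.001568 + 0.056454 + 0.127021 + 0.016564 + 0.009801 + 0.019210 = 0.230618
B = 1 / 0.230618 = 4.3362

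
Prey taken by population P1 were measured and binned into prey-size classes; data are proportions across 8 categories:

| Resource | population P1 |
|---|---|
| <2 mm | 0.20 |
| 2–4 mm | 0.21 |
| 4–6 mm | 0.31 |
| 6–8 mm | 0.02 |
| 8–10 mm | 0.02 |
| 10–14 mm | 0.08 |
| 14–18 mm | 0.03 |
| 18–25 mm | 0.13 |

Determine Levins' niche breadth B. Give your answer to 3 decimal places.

Σpᵢ² = 0.20² + 0.21² + 0.31² + 0.02² + 0.02² + 0.08² + 0.03² + 0.13² = 0.0400 + 0.0441 + 0.0961 + 0.0004 + 0.0004 + 0.0064 + 0.0009 + 0.0169 = 0.2052
B = 1 / 0.2052 = 4.87329

4.873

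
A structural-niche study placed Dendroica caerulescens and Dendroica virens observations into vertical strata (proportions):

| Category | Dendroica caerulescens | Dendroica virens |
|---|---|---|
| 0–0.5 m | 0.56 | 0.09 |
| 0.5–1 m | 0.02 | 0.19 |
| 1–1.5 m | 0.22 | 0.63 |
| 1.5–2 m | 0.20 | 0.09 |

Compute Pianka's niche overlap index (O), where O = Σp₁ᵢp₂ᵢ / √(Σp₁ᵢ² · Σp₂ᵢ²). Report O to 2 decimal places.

Σ p₁ᵢp₂ᵢ = 0.0504 + 0.0038 + 0.1386 + 0.0180 = 0.2108
Σp_1ᵢ² = 0.56² + 0.02² + 0.22² + 0.20² = 0.3136 + 0.0004 + 0.0484 + 0.0400 = 0.4024
Σp_2ᵢ² = 0.09² + 0.19² + 0.63² + 0.09² = 0.0081 + 0.0361 + 0.3969 + 0.0081 = 0.4492
O = 0.2108 / √(0.4024 × 0.4492) = 0.2108 / 0.42516 = 0.4958

0.50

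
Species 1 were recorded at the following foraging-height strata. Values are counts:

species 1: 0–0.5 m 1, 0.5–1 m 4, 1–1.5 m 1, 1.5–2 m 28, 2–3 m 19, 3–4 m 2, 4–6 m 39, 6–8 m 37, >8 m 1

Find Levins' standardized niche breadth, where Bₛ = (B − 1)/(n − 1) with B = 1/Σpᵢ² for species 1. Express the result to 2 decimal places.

Proportions for species 1 (n=132): 1/132=0.0076, 4/132=0.0303, 1/132=0.0076, 28/132=0.2121, 19/132=0.1439, 2/132=0.0152, 39/132=0.2955, 37/132=0.2803, 1/132=0.0076
Σpᵢ² = 0.0076² + 0.0303² + 0.0076² + 0.2121² + 0.1439² + 0.0152² + 0.2955² + 0.2803² + 0.0076² = 0.000058 + 0.000918 + 0.000058 + 0.044986 + 0.020707 + 0.000231 + 0.087320 + 0.078568 + 0.000058 = 0.232904
B = 1 / 0.232904 = 4.2936
Bₛ = (B − 1)/(n − 1) = (4.2936 − 1)/(9 − 1) = 3.2936/8 = 0.4117

0.41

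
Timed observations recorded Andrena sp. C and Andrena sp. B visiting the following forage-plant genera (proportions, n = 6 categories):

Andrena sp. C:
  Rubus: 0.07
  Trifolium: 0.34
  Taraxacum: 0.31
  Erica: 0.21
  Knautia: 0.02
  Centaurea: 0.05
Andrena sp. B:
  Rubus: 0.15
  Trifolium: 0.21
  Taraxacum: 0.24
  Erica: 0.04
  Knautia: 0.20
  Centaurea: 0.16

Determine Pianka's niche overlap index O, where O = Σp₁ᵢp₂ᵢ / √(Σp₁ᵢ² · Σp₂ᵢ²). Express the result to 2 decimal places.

0.79

Σ p₁ᵢp₂ᵢ = 0.0105 + 0.0714 + 0.0744 + 0.0084 + 0.0040 + 0.0080 = 0.1767
Σp_1ᵢ² = 0.07² + 0.34² + 0.31² + 0.21² + 0.02² + 0.05² = 0.0049 + 0.1156 + 0.0961 + 0.0441 + 0.0004 + 0.0025 = 0.2636
Σp_2ᵢ² = 0.15² + 0.21² + 0.24² + 0.04² + 0.20² + 0.16² = 0.0225 + 0.0441 + 0.0576 + 0.0016 + 0.0400 + 0.0256 = 0.1914
O = 0.1767 / √(0.2636 × 0.1914) = 0.1767 / 0.22462 = 0.7867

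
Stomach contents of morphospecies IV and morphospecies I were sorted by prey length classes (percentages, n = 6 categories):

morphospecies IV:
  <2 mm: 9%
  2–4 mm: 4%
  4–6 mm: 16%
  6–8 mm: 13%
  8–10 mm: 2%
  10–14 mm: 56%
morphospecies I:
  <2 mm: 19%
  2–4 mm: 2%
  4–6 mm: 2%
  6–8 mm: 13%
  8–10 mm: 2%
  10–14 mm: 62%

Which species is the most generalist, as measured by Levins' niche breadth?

Convert percentages to proportions (divide by 100).
Σp_IVᵢ² = 0.09² + 0.04² + 0.16² + 0.13² + 0.02² + 0.56² = 0.0081 + 0.0016 + 0.0256 + 0.0169 + 0.0004 + 0.3136 = 0.3662
B_IV = 1 / 0.3662 = 2.7307
Σp_Iᵢ² = 0.19² + 0.02² + 0.02² + 0.13² + 0.02² + 0.62² = 0.0361 + 0.0004 + 0.0004 + 0.0169 + 0.0004 + 0.3844 = 0.4386
B_I = 1 / 0.4386 = 2.2800
Highest B → broadest niche (most generalist): morphospecies IV (B = 2.73).

morphospecies IV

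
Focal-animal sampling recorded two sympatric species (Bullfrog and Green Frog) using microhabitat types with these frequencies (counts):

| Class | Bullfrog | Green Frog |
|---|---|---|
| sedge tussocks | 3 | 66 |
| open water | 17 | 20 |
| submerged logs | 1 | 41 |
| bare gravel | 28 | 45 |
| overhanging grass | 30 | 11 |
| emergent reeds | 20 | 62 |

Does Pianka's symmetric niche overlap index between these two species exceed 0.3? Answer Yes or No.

Proportions for Bullfrog (n=99): 3/99=0.0303, 17/99=0.1717, 1/99=0.0101, 28/99=0.2828, 30/99=0.3030, 20/99=0.2020
Proportions for Green Frog (n=245): 66/245=0.2694, 20/245=0.0816, 41/245=0.1673, 45/245=0.1837, 11/245=0.0449, 62/245=0.2531
Σ p₁ᵢp₂ᵢ = 0.008163 + 0.014011 + 0.001690 + 0.051950 + 0.013605 + 0.051126 = 0.140545
Σp_1ᵢ² = 0.0303² + 0.1717² + 0.0101² + 0.2828² + 0.3030² + 0.2020² = 0.000918 + 0.029481 + 0.000102 + 0.079976 + 0.091809 + 0.040804 = 0.243090
Σp_2ᵢ² = 0.2694² + 0.0816² + 0.1673² + 0.1837² + 0.0449² + 0.2531² = 0.072576 + 0.006659 + 0.027989 + 0.033746 + 0.002016 + 0.064060 = 0.207046
O = 0.140545 / √(0.243090 × 0.207046) = 0.140545 / 0.2243453 = 0.6265
O = 0.6265 > 0.3 → Yes.

Yes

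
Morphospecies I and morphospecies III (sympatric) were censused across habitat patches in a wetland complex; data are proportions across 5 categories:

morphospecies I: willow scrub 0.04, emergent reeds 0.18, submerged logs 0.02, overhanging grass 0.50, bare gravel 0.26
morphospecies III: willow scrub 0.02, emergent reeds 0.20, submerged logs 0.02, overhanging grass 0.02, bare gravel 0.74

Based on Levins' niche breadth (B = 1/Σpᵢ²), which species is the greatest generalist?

morphospecies I

Σp_Iᵢ² = 0.04² + 0.18² + 0.02² + 0.50² + 0.26² = 0.0016 + 0.0324 + 0.0004 + 0.2500 + 0.0676 = 0.3520
B_I = 1 / 0.3520 = 2.8409
Σp_IIIᵢ² = 0.02² + 0.20² + 0.02² + 0.02² + 0.74² = 0.0004 + 0.0400 + 0.0004 + 0.0004 + 0.5476 = 0.5888
B_III = 1 / 0.5888 = 1.6984
Highest B → broadest niche (most generalist): morphospecies I (B = 2.84).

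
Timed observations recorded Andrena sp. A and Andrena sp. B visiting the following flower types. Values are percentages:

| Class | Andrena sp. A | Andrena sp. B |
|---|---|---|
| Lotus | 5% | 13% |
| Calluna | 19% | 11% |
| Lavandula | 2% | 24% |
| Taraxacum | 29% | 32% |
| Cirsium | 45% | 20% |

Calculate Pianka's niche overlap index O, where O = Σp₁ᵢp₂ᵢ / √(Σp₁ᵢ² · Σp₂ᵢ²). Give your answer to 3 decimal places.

Convert percentages to proportions (divide by 100).
Σ p₁ᵢp₂ᵢ = 0.0065 + 0.0209 + 0.0048 + 0.0928 + 0.0900 = 0.2150
Σp_1ᵢ² = 0.05² + 0.19² + 0.02² + 0.29² + 0.45² = 0.0025 + 0.0361 + 0.0004 + 0.0841 + 0.2025 = 0.3256
Σp_2ᵢ² = 0.13² + 0.11² + 0.24² + 0.32² + 0.20² = 0.0169 + 0.0121 + 0.0576 + 0.1024 + 0.0400 = 0.2290
O = 0.2150 / √(0.3256 × 0.2290) = 0.2150 / 0.273061 = 0.78737

0.787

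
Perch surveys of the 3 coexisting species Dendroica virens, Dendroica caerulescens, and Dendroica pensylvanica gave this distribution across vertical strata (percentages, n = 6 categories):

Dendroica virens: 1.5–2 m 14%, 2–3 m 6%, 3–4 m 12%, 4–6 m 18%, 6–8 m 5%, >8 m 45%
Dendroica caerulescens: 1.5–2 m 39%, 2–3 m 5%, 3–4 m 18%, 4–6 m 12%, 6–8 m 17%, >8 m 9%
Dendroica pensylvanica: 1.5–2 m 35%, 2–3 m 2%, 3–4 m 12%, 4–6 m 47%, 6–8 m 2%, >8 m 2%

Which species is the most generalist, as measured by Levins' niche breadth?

Convert percentages to proportions (divide by 100).
Σp_vireᵢ² = 0.14² + 0.06² + 0.12² + 0.18² + 0.05² + 0.45² = 0.0196 + 0.0036 + 0.0144 + 0.0324 + 0.0025 + 0.2025 = 0.2750
B_vire = 1 / 0.2750 = 3.6364
Σp_caerᵢ² = 0.39² + 0.05² + 0.18² + 0.12² + 0.17² + 0.09² = 0.1521 + 0.0025 + 0.0324 + 0.0144 + 0.0289 + 0.0081 = 0.2384
B_caer = 1 / 0.2384 = 4.1946
Σp_pensᵢ² = 0.35² + 0.02² + 0.12² + 0.47² + 0.02² + 0.02² = 0.1225 + 0.0004 + 0.0144 + 0.2209 + 0.0004 + 0.0004 = 0.3590
B_pens = 1 / 0.3590 = 2.7855
Highest B → broadest niche (most generalist): Dendroica caerulescens (B = 4.19).

Dendroica caerulescens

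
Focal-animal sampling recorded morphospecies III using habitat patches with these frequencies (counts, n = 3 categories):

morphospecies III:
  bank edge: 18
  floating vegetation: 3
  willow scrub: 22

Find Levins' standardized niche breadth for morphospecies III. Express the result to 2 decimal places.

0.63

Proportions for morphospecies III (n=43): 18/43=0.4186, 3/43=0.0698, 22/43=0.5116
Σpᵢ² = 0.4186² + 0.0698² + 0.5116² = 0.175226 + 0.004872 + 0.261735 = 0.441833
B = 1 / 0.441833 = 2.2633
Bₛ = (B − 1)/(n − 1) = (2.2633 − 1)/(3 − 1) = 1.2633/2 = 0.6317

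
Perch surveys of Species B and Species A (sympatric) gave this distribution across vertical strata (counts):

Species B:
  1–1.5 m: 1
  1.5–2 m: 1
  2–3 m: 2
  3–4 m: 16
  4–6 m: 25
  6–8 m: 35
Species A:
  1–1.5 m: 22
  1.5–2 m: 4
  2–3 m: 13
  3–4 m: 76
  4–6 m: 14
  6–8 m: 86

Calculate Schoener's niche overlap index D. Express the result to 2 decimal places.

0.72

Proportions for Species B (n=80): 1/80=0.0125, 1/80=0.0125, 2/80=0.0250, 16/80=0.2000, 25/80=0.3125, 35/80=0.4375
Proportions for Species A (n=215): 22/215=0.1023, 4/215=0.0186, 13/215=0.0605, 76/215=0.3535, 14/215=0.0651, 86/215=0.4000
Σ|p₁ᵢ − p₂ᵢ| = 0.0898 + 0.0061 + 0.0355 + 0.1535 + 0.2474 + 0.0375 = 0.5698
D = 1 − ½ × 0.5698 = 1 − 0.28490 = 0.71510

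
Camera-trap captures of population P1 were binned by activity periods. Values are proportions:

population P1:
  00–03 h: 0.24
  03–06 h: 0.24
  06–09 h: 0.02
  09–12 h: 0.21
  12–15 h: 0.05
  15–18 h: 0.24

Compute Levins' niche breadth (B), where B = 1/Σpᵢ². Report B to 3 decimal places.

Σpᵢ² = 0.24² + 0.24² + 0.02² + 0.21² + 0.05² + 0.24² = 0.0576 + 0.0576 + 0.0004 + 0.0441 + 0.0025 + 0.0576 = 0.2198
B = 1 / 0.2198 = 4.54959

4.550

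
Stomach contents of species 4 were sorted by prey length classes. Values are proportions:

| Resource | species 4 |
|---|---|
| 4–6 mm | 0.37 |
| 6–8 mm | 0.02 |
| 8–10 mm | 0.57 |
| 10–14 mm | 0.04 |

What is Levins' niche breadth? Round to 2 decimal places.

Σpᵢ² = 0.37² + 0.02² + 0.57² + 0.04² = 0.1369 + 0.0004 + 0.3249 + 0.0016 = 0.4638
B = 1 / 0.4638 = 2.1561

2.16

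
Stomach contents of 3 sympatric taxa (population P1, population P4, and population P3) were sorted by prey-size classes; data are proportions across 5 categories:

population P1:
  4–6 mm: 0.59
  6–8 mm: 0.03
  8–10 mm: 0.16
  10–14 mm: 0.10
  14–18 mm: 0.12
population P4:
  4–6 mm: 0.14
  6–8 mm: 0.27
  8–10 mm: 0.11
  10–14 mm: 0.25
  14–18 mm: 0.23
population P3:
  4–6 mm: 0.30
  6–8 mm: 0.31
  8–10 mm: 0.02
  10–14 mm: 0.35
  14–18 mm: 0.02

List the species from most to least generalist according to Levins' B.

Σp_P1ᵢ² = 0.59² + 0.03² + 0.16² + 0.10² + 0.12² = 0.3481 + 0.0009 + 0.0256 + 0.0100 + 0.0144 = 0.3990
B_P1 = 1 / 0.3990 = 2.5063
Σp_P4ᵢ² = 0.14² + 0.27² + 0.11² + 0.25² + 0.23² = 0.0196 + 0.0729 + 0.0121 + 0.0625 + 0.0529 = 0.2200
B_P4 = 1 / 0.2200 = 4.5455
Σp_P3ᵢ² = 0.30² + 0.31² + 0.02² + 0.35² + 0.02² = 0.0900 + 0.0961 + 0.0004 + 0.1225 + 0.0004 = 0.3094
B_P3 = 1 / 0.3094 = 3.2321
Ranking by B (broadest → narrowest): population P4 (4.55) > population P3 (3.23) > population P1 (2.51)

population P4 > population P3 > population P1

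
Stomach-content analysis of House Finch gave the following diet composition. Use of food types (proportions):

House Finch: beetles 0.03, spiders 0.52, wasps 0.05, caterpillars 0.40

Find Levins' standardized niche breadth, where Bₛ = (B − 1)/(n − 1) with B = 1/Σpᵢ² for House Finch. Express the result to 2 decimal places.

0.44

Σpᵢ² = 0.03² + 0.52² + 0.05² + 0.40² = 0.0009 + 0.2704 + 0.0025 + 0.1600 = 0.4338
B = 1 / 0.4338 = 2.3052
Bₛ = (B − 1)/(n − 1) = (2.3052 − 1)/(4 − 1) = 1.3052/3 = 0.4351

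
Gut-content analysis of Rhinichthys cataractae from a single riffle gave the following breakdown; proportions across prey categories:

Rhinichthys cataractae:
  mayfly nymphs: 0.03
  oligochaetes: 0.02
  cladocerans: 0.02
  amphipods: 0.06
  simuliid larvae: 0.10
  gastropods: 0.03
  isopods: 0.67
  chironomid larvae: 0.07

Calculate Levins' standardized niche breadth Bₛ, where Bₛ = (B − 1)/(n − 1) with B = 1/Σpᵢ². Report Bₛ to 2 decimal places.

0.16

Σpᵢ² = 0.03² + 0.02² + 0.02² + 0.06² + 0.10² + 0.03² + 0.67² + 0.07² = 0.0009 + 0.0004 + 0.0004 + 0.0036 + 0.0100 + 0.0009 + 0.4489 + 0.0049 = 0.4700
B = 1 / 0.4700 = 2.1277
Bₛ = (B − 1)/(n − 1) = (2.1277 − 1)/(8 − 1) = 1.1277/7 = 0.1611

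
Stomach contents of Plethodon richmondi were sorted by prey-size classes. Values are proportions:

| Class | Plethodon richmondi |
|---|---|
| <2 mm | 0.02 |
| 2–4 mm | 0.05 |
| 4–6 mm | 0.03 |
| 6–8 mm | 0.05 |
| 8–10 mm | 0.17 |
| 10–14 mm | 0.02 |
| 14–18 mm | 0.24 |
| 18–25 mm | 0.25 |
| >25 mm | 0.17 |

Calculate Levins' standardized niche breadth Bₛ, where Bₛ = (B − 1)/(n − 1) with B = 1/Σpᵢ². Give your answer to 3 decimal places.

Σpᵢ² = 0.02² + 0.05² + 0.03² + 0.05² + 0.17² + 0.02² + 0.24² + 0.25² + 0.17² = 0.0004 + 0.0025 + 0.0009 + 0.0025 + 0.0289 + 0.0004 + 0.0576 + 0.0625 + 0.0289 = 0.1846
B = 1 / 0.1846 = 5.41712
Bₛ = (B − 1)/(n − 1) = (5.41712 − 1)/(9 − 1) = 4.41712/8 = 0.55214

0.552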